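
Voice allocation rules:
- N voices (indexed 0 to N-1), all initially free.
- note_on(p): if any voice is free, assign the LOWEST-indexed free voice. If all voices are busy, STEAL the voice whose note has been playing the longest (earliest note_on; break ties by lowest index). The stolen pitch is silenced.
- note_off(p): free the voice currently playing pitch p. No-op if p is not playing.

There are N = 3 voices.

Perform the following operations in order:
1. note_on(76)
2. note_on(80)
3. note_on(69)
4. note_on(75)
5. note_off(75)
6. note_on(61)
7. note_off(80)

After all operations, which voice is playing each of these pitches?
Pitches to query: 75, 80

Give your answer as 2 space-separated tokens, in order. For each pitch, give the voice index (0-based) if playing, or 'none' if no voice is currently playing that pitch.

Answer: none none

Derivation:
Op 1: note_on(76): voice 0 is free -> assigned | voices=[76 - -]
Op 2: note_on(80): voice 1 is free -> assigned | voices=[76 80 -]
Op 3: note_on(69): voice 2 is free -> assigned | voices=[76 80 69]
Op 4: note_on(75): all voices busy, STEAL voice 0 (pitch 76, oldest) -> assign | voices=[75 80 69]
Op 5: note_off(75): free voice 0 | voices=[- 80 69]
Op 6: note_on(61): voice 0 is free -> assigned | voices=[61 80 69]
Op 7: note_off(80): free voice 1 | voices=[61 - 69]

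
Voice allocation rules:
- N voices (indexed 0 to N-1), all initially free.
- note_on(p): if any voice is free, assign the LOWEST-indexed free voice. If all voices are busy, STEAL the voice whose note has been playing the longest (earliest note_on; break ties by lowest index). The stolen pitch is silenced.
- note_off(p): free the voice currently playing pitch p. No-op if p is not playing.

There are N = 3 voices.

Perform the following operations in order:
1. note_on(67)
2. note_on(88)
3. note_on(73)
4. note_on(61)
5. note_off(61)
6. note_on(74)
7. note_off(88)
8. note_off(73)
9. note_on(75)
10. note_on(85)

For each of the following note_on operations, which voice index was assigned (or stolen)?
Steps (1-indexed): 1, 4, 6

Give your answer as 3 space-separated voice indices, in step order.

Answer: 0 0 0

Derivation:
Op 1: note_on(67): voice 0 is free -> assigned | voices=[67 - -]
Op 2: note_on(88): voice 1 is free -> assigned | voices=[67 88 -]
Op 3: note_on(73): voice 2 is free -> assigned | voices=[67 88 73]
Op 4: note_on(61): all voices busy, STEAL voice 0 (pitch 67, oldest) -> assign | voices=[61 88 73]
Op 5: note_off(61): free voice 0 | voices=[- 88 73]
Op 6: note_on(74): voice 0 is free -> assigned | voices=[74 88 73]
Op 7: note_off(88): free voice 1 | voices=[74 - 73]
Op 8: note_off(73): free voice 2 | voices=[74 - -]
Op 9: note_on(75): voice 1 is free -> assigned | voices=[74 75 -]
Op 10: note_on(85): voice 2 is free -> assigned | voices=[74 75 85]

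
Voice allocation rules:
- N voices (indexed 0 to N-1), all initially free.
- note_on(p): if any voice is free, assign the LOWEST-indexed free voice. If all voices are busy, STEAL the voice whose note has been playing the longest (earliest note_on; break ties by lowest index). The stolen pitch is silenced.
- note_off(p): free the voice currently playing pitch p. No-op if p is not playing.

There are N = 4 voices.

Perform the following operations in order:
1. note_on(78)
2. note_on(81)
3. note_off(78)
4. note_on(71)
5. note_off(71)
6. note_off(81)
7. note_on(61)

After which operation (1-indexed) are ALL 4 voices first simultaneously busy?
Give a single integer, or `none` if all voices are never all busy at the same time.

Op 1: note_on(78): voice 0 is free -> assigned | voices=[78 - - -]
Op 2: note_on(81): voice 1 is free -> assigned | voices=[78 81 - -]
Op 3: note_off(78): free voice 0 | voices=[- 81 - -]
Op 4: note_on(71): voice 0 is free -> assigned | voices=[71 81 - -]
Op 5: note_off(71): free voice 0 | voices=[- 81 - -]
Op 6: note_off(81): free voice 1 | voices=[- - - -]
Op 7: note_on(61): voice 0 is free -> assigned | voices=[61 - - -]

Answer: none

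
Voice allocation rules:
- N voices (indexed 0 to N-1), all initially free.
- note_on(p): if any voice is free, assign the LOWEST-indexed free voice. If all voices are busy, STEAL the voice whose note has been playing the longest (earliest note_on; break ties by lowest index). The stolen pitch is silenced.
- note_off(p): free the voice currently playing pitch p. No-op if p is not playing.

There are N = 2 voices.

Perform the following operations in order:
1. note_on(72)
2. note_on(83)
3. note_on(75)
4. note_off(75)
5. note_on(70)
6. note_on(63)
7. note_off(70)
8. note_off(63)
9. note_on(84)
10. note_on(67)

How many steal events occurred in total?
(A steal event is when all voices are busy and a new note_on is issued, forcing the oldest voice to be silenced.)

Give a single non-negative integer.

Op 1: note_on(72): voice 0 is free -> assigned | voices=[72 -]
Op 2: note_on(83): voice 1 is free -> assigned | voices=[72 83]
Op 3: note_on(75): all voices busy, STEAL voice 0 (pitch 72, oldest) -> assign | voices=[75 83]
Op 4: note_off(75): free voice 0 | voices=[- 83]
Op 5: note_on(70): voice 0 is free -> assigned | voices=[70 83]
Op 6: note_on(63): all voices busy, STEAL voice 1 (pitch 83, oldest) -> assign | voices=[70 63]
Op 7: note_off(70): free voice 0 | voices=[- 63]
Op 8: note_off(63): free voice 1 | voices=[- -]
Op 9: note_on(84): voice 0 is free -> assigned | voices=[84 -]
Op 10: note_on(67): voice 1 is free -> assigned | voices=[84 67]

Answer: 2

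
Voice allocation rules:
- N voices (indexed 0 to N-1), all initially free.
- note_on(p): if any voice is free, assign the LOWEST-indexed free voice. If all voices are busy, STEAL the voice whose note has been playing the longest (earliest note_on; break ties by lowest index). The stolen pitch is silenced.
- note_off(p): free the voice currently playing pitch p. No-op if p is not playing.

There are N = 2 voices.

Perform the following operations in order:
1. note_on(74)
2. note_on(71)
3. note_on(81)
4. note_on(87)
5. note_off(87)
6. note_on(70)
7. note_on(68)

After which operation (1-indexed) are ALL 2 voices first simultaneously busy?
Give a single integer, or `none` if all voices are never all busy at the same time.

Answer: 2

Derivation:
Op 1: note_on(74): voice 0 is free -> assigned | voices=[74 -]
Op 2: note_on(71): voice 1 is free -> assigned | voices=[74 71]
Op 3: note_on(81): all voices busy, STEAL voice 0 (pitch 74, oldest) -> assign | voices=[81 71]
Op 4: note_on(87): all voices busy, STEAL voice 1 (pitch 71, oldest) -> assign | voices=[81 87]
Op 5: note_off(87): free voice 1 | voices=[81 -]
Op 6: note_on(70): voice 1 is free -> assigned | voices=[81 70]
Op 7: note_on(68): all voices busy, STEAL voice 0 (pitch 81, oldest) -> assign | voices=[68 70]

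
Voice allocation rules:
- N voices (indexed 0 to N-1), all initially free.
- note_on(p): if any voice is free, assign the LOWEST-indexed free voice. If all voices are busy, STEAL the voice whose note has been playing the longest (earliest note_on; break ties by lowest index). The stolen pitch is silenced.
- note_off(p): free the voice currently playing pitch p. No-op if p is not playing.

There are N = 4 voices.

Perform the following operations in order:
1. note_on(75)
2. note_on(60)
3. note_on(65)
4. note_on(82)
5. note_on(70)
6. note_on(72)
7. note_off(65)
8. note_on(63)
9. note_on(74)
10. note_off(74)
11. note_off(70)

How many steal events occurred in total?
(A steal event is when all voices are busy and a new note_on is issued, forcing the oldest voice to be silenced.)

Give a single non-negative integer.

Op 1: note_on(75): voice 0 is free -> assigned | voices=[75 - - -]
Op 2: note_on(60): voice 1 is free -> assigned | voices=[75 60 - -]
Op 3: note_on(65): voice 2 is free -> assigned | voices=[75 60 65 -]
Op 4: note_on(82): voice 3 is free -> assigned | voices=[75 60 65 82]
Op 5: note_on(70): all voices busy, STEAL voice 0 (pitch 75, oldest) -> assign | voices=[70 60 65 82]
Op 6: note_on(72): all voices busy, STEAL voice 1 (pitch 60, oldest) -> assign | voices=[70 72 65 82]
Op 7: note_off(65): free voice 2 | voices=[70 72 - 82]
Op 8: note_on(63): voice 2 is free -> assigned | voices=[70 72 63 82]
Op 9: note_on(74): all voices busy, STEAL voice 3 (pitch 82, oldest) -> assign | voices=[70 72 63 74]
Op 10: note_off(74): free voice 3 | voices=[70 72 63 -]
Op 11: note_off(70): free voice 0 | voices=[- 72 63 -]

Answer: 3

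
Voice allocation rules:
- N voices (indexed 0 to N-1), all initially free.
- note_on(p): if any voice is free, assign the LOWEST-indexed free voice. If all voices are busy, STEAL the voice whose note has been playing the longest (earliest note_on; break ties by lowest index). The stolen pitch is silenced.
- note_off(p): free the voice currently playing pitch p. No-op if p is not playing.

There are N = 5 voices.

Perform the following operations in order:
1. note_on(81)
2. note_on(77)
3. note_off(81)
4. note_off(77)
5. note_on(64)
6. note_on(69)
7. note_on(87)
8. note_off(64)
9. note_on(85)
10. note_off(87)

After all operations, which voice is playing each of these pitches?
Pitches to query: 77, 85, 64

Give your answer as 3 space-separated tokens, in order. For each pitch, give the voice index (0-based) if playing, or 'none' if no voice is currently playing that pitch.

Op 1: note_on(81): voice 0 is free -> assigned | voices=[81 - - - -]
Op 2: note_on(77): voice 1 is free -> assigned | voices=[81 77 - - -]
Op 3: note_off(81): free voice 0 | voices=[- 77 - - -]
Op 4: note_off(77): free voice 1 | voices=[- - - - -]
Op 5: note_on(64): voice 0 is free -> assigned | voices=[64 - - - -]
Op 6: note_on(69): voice 1 is free -> assigned | voices=[64 69 - - -]
Op 7: note_on(87): voice 2 is free -> assigned | voices=[64 69 87 - -]
Op 8: note_off(64): free voice 0 | voices=[- 69 87 - -]
Op 9: note_on(85): voice 0 is free -> assigned | voices=[85 69 87 - -]
Op 10: note_off(87): free voice 2 | voices=[85 69 - - -]

Answer: none 0 none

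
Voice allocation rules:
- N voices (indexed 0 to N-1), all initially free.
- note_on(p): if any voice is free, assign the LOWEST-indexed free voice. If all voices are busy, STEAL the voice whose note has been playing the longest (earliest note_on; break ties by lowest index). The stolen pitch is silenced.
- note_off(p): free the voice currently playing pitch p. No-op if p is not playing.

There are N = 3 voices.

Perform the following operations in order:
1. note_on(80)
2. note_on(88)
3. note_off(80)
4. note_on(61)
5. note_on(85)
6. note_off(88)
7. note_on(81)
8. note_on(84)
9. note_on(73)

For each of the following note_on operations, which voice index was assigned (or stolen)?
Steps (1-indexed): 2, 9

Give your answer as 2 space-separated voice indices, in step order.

Answer: 1 2

Derivation:
Op 1: note_on(80): voice 0 is free -> assigned | voices=[80 - -]
Op 2: note_on(88): voice 1 is free -> assigned | voices=[80 88 -]
Op 3: note_off(80): free voice 0 | voices=[- 88 -]
Op 4: note_on(61): voice 0 is free -> assigned | voices=[61 88 -]
Op 5: note_on(85): voice 2 is free -> assigned | voices=[61 88 85]
Op 6: note_off(88): free voice 1 | voices=[61 - 85]
Op 7: note_on(81): voice 1 is free -> assigned | voices=[61 81 85]
Op 8: note_on(84): all voices busy, STEAL voice 0 (pitch 61, oldest) -> assign | voices=[84 81 85]
Op 9: note_on(73): all voices busy, STEAL voice 2 (pitch 85, oldest) -> assign | voices=[84 81 73]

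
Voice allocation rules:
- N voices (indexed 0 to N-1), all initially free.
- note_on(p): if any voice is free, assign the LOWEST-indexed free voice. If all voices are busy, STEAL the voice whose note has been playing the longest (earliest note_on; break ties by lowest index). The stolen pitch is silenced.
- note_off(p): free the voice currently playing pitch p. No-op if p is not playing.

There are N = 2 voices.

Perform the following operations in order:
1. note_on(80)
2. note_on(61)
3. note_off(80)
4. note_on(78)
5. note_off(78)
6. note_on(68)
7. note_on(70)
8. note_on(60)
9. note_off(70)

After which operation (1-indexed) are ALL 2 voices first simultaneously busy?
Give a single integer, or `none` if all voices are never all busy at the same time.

Answer: 2

Derivation:
Op 1: note_on(80): voice 0 is free -> assigned | voices=[80 -]
Op 2: note_on(61): voice 1 is free -> assigned | voices=[80 61]
Op 3: note_off(80): free voice 0 | voices=[- 61]
Op 4: note_on(78): voice 0 is free -> assigned | voices=[78 61]
Op 5: note_off(78): free voice 0 | voices=[- 61]
Op 6: note_on(68): voice 0 is free -> assigned | voices=[68 61]
Op 7: note_on(70): all voices busy, STEAL voice 1 (pitch 61, oldest) -> assign | voices=[68 70]
Op 8: note_on(60): all voices busy, STEAL voice 0 (pitch 68, oldest) -> assign | voices=[60 70]
Op 9: note_off(70): free voice 1 | voices=[60 -]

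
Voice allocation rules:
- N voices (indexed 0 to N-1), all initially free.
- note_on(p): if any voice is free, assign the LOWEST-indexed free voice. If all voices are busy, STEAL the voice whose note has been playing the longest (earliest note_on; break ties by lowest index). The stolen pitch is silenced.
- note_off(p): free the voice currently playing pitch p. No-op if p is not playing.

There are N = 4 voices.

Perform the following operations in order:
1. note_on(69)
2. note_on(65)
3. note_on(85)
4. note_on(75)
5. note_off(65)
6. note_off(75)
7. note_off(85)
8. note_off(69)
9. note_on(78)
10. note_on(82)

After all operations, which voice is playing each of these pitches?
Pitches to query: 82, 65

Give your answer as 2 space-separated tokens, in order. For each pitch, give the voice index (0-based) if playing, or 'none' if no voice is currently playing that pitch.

Answer: 1 none

Derivation:
Op 1: note_on(69): voice 0 is free -> assigned | voices=[69 - - -]
Op 2: note_on(65): voice 1 is free -> assigned | voices=[69 65 - -]
Op 3: note_on(85): voice 2 is free -> assigned | voices=[69 65 85 -]
Op 4: note_on(75): voice 3 is free -> assigned | voices=[69 65 85 75]
Op 5: note_off(65): free voice 1 | voices=[69 - 85 75]
Op 6: note_off(75): free voice 3 | voices=[69 - 85 -]
Op 7: note_off(85): free voice 2 | voices=[69 - - -]
Op 8: note_off(69): free voice 0 | voices=[- - - -]
Op 9: note_on(78): voice 0 is free -> assigned | voices=[78 - - -]
Op 10: note_on(82): voice 1 is free -> assigned | voices=[78 82 - -]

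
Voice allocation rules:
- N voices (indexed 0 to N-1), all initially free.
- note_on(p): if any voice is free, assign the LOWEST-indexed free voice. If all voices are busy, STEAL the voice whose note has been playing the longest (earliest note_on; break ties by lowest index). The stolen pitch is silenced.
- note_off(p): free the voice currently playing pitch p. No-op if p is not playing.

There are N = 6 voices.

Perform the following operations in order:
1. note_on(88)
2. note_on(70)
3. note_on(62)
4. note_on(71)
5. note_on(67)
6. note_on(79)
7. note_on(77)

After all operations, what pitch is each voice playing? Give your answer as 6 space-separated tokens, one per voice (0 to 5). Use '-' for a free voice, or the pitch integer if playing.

Op 1: note_on(88): voice 0 is free -> assigned | voices=[88 - - - - -]
Op 2: note_on(70): voice 1 is free -> assigned | voices=[88 70 - - - -]
Op 3: note_on(62): voice 2 is free -> assigned | voices=[88 70 62 - - -]
Op 4: note_on(71): voice 3 is free -> assigned | voices=[88 70 62 71 - -]
Op 5: note_on(67): voice 4 is free -> assigned | voices=[88 70 62 71 67 -]
Op 6: note_on(79): voice 5 is free -> assigned | voices=[88 70 62 71 67 79]
Op 7: note_on(77): all voices busy, STEAL voice 0 (pitch 88, oldest) -> assign | voices=[77 70 62 71 67 79]

Answer: 77 70 62 71 67 79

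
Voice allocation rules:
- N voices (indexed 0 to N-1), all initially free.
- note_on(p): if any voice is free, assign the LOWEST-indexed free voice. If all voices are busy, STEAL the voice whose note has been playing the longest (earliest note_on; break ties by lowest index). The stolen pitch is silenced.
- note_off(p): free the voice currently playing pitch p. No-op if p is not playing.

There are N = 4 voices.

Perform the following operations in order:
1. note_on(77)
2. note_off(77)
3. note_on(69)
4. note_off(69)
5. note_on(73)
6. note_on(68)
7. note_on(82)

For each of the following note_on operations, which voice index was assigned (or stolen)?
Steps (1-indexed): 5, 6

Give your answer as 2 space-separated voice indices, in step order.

Op 1: note_on(77): voice 0 is free -> assigned | voices=[77 - - -]
Op 2: note_off(77): free voice 0 | voices=[- - - -]
Op 3: note_on(69): voice 0 is free -> assigned | voices=[69 - - -]
Op 4: note_off(69): free voice 0 | voices=[- - - -]
Op 5: note_on(73): voice 0 is free -> assigned | voices=[73 - - -]
Op 6: note_on(68): voice 1 is free -> assigned | voices=[73 68 - -]
Op 7: note_on(82): voice 2 is free -> assigned | voices=[73 68 82 -]

Answer: 0 1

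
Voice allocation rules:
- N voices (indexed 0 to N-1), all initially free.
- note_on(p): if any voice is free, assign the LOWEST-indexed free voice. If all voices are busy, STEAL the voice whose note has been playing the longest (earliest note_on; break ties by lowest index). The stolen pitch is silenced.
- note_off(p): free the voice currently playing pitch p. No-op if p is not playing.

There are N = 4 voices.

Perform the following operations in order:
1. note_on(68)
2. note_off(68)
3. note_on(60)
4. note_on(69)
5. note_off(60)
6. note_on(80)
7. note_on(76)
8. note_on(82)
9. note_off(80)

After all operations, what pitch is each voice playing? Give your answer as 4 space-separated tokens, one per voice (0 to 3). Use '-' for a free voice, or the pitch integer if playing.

Answer: - 69 76 82

Derivation:
Op 1: note_on(68): voice 0 is free -> assigned | voices=[68 - - -]
Op 2: note_off(68): free voice 0 | voices=[- - - -]
Op 3: note_on(60): voice 0 is free -> assigned | voices=[60 - - -]
Op 4: note_on(69): voice 1 is free -> assigned | voices=[60 69 - -]
Op 5: note_off(60): free voice 0 | voices=[- 69 - -]
Op 6: note_on(80): voice 0 is free -> assigned | voices=[80 69 - -]
Op 7: note_on(76): voice 2 is free -> assigned | voices=[80 69 76 -]
Op 8: note_on(82): voice 3 is free -> assigned | voices=[80 69 76 82]
Op 9: note_off(80): free voice 0 | voices=[- 69 76 82]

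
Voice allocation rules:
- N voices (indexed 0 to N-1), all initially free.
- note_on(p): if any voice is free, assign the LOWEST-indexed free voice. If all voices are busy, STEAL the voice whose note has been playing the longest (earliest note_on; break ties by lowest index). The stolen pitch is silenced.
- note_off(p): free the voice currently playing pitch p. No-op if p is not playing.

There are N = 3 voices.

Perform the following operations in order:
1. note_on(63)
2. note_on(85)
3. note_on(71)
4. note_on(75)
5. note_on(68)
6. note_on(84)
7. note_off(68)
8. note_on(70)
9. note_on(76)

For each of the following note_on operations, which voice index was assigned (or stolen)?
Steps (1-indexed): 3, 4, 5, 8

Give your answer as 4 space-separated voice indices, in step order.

Answer: 2 0 1 1

Derivation:
Op 1: note_on(63): voice 0 is free -> assigned | voices=[63 - -]
Op 2: note_on(85): voice 1 is free -> assigned | voices=[63 85 -]
Op 3: note_on(71): voice 2 is free -> assigned | voices=[63 85 71]
Op 4: note_on(75): all voices busy, STEAL voice 0 (pitch 63, oldest) -> assign | voices=[75 85 71]
Op 5: note_on(68): all voices busy, STEAL voice 1 (pitch 85, oldest) -> assign | voices=[75 68 71]
Op 6: note_on(84): all voices busy, STEAL voice 2 (pitch 71, oldest) -> assign | voices=[75 68 84]
Op 7: note_off(68): free voice 1 | voices=[75 - 84]
Op 8: note_on(70): voice 1 is free -> assigned | voices=[75 70 84]
Op 9: note_on(76): all voices busy, STEAL voice 0 (pitch 75, oldest) -> assign | voices=[76 70 84]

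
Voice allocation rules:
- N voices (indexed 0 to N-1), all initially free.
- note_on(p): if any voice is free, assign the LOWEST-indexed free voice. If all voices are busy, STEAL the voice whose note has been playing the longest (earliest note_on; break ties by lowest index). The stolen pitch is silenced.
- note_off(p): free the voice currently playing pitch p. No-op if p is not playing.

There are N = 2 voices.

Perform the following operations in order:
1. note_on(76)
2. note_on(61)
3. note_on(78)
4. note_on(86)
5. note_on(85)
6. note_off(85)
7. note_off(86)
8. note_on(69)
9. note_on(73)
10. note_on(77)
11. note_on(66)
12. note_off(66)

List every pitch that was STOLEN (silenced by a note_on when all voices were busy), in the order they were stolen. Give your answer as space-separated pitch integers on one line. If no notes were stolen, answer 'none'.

Op 1: note_on(76): voice 0 is free -> assigned | voices=[76 -]
Op 2: note_on(61): voice 1 is free -> assigned | voices=[76 61]
Op 3: note_on(78): all voices busy, STEAL voice 0 (pitch 76, oldest) -> assign | voices=[78 61]
Op 4: note_on(86): all voices busy, STEAL voice 1 (pitch 61, oldest) -> assign | voices=[78 86]
Op 5: note_on(85): all voices busy, STEAL voice 0 (pitch 78, oldest) -> assign | voices=[85 86]
Op 6: note_off(85): free voice 0 | voices=[- 86]
Op 7: note_off(86): free voice 1 | voices=[- -]
Op 8: note_on(69): voice 0 is free -> assigned | voices=[69 -]
Op 9: note_on(73): voice 1 is free -> assigned | voices=[69 73]
Op 10: note_on(77): all voices busy, STEAL voice 0 (pitch 69, oldest) -> assign | voices=[77 73]
Op 11: note_on(66): all voices busy, STEAL voice 1 (pitch 73, oldest) -> assign | voices=[77 66]
Op 12: note_off(66): free voice 1 | voices=[77 -]

Answer: 76 61 78 69 73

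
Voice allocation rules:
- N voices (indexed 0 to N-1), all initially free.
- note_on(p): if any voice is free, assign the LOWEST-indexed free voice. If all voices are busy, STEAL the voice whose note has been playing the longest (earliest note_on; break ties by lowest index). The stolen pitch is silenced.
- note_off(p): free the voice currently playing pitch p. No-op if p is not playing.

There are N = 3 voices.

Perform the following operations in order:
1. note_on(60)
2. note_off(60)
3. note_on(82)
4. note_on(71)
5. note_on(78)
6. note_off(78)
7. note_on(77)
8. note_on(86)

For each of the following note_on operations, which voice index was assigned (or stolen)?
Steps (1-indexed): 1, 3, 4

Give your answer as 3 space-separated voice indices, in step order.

Answer: 0 0 1

Derivation:
Op 1: note_on(60): voice 0 is free -> assigned | voices=[60 - -]
Op 2: note_off(60): free voice 0 | voices=[- - -]
Op 3: note_on(82): voice 0 is free -> assigned | voices=[82 - -]
Op 4: note_on(71): voice 1 is free -> assigned | voices=[82 71 -]
Op 5: note_on(78): voice 2 is free -> assigned | voices=[82 71 78]
Op 6: note_off(78): free voice 2 | voices=[82 71 -]
Op 7: note_on(77): voice 2 is free -> assigned | voices=[82 71 77]
Op 8: note_on(86): all voices busy, STEAL voice 0 (pitch 82, oldest) -> assign | voices=[86 71 77]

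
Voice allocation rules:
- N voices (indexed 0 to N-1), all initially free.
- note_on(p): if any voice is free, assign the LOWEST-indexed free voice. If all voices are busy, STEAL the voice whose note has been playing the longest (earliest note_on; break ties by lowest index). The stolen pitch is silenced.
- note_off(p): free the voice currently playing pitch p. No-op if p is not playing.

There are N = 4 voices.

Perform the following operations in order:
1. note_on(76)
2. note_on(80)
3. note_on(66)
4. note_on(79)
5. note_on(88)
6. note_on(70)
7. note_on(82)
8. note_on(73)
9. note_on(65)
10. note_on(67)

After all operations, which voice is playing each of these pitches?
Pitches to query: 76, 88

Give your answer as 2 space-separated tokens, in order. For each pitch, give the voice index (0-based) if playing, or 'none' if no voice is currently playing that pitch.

Op 1: note_on(76): voice 0 is free -> assigned | voices=[76 - - -]
Op 2: note_on(80): voice 1 is free -> assigned | voices=[76 80 - -]
Op 3: note_on(66): voice 2 is free -> assigned | voices=[76 80 66 -]
Op 4: note_on(79): voice 3 is free -> assigned | voices=[76 80 66 79]
Op 5: note_on(88): all voices busy, STEAL voice 0 (pitch 76, oldest) -> assign | voices=[88 80 66 79]
Op 6: note_on(70): all voices busy, STEAL voice 1 (pitch 80, oldest) -> assign | voices=[88 70 66 79]
Op 7: note_on(82): all voices busy, STEAL voice 2 (pitch 66, oldest) -> assign | voices=[88 70 82 79]
Op 8: note_on(73): all voices busy, STEAL voice 3 (pitch 79, oldest) -> assign | voices=[88 70 82 73]
Op 9: note_on(65): all voices busy, STEAL voice 0 (pitch 88, oldest) -> assign | voices=[65 70 82 73]
Op 10: note_on(67): all voices busy, STEAL voice 1 (pitch 70, oldest) -> assign | voices=[65 67 82 73]

Answer: none none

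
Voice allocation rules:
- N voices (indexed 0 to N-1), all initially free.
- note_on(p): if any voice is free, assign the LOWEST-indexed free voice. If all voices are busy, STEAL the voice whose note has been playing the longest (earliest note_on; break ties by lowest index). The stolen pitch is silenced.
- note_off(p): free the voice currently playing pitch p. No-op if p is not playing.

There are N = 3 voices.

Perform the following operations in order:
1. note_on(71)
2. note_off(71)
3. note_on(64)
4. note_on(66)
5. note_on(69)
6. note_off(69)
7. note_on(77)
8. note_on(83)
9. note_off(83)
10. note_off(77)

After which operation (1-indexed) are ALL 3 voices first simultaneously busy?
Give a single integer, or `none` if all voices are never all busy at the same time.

Op 1: note_on(71): voice 0 is free -> assigned | voices=[71 - -]
Op 2: note_off(71): free voice 0 | voices=[- - -]
Op 3: note_on(64): voice 0 is free -> assigned | voices=[64 - -]
Op 4: note_on(66): voice 1 is free -> assigned | voices=[64 66 -]
Op 5: note_on(69): voice 2 is free -> assigned | voices=[64 66 69]
Op 6: note_off(69): free voice 2 | voices=[64 66 -]
Op 7: note_on(77): voice 2 is free -> assigned | voices=[64 66 77]
Op 8: note_on(83): all voices busy, STEAL voice 0 (pitch 64, oldest) -> assign | voices=[83 66 77]
Op 9: note_off(83): free voice 0 | voices=[- 66 77]
Op 10: note_off(77): free voice 2 | voices=[- 66 -]

Answer: 5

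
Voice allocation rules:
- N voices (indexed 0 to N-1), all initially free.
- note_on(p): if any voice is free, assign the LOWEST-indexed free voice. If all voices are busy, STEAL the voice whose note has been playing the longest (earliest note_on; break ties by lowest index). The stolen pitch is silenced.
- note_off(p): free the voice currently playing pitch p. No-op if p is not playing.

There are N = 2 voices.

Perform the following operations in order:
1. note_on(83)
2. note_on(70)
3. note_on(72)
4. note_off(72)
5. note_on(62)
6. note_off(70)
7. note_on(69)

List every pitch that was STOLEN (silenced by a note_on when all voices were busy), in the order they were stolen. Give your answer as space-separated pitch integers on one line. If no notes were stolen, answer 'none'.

Op 1: note_on(83): voice 0 is free -> assigned | voices=[83 -]
Op 2: note_on(70): voice 1 is free -> assigned | voices=[83 70]
Op 3: note_on(72): all voices busy, STEAL voice 0 (pitch 83, oldest) -> assign | voices=[72 70]
Op 4: note_off(72): free voice 0 | voices=[- 70]
Op 5: note_on(62): voice 0 is free -> assigned | voices=[62 70]
Op 6: note_off(70): free voice 1 | voices=[62 -]
Op 7: note_on(69): voice 1 is free -> assigned | voices=[62 69]

Answer: 83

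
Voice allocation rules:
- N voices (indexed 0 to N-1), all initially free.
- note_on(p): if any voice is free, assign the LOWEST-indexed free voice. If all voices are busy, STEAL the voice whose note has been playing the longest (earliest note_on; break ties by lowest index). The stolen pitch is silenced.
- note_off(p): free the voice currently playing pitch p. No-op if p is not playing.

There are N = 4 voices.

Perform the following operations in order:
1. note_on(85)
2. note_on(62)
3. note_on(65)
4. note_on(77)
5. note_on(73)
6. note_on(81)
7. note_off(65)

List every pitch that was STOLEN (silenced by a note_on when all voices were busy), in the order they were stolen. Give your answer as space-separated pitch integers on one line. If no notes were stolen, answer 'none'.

Answer: 85 62

Derivation:
Op 1: note_on(85): voice 0 is free -> assigned | voices=[85 - - -]
Op 2: note_on(62): voice 1 is free -> assigned | voices=[85 62 - -]
Op 3: note_on(65): voice 2 is free -> assigned | voices=[85 62 65 -]
Op 4: note_on(77): voice 3 is free -> assigned | voices=[85 62 65 77]
Op 5: note_on(73): all voices busy, STEAL voice 0 (pitch 85, oldest) -> assign | voices=[73 62 65 77]
Op 6: note_on(81): all voices busy, STEAL voice 1 (pitch 62, oldest) -> assign | voices=[73 81 65 77]
Op 7: note_off(65): free voice 2 | voices=[73 81 - 77]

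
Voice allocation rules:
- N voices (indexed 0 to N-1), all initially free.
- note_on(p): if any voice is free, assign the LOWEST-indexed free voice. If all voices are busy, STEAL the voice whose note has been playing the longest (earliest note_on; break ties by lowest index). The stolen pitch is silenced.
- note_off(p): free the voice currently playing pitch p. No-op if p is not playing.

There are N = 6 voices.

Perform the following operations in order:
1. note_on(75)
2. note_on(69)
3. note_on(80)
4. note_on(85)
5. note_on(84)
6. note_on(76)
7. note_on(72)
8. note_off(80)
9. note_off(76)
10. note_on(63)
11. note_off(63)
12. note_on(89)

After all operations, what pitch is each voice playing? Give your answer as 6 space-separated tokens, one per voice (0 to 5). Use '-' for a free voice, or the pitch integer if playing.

Op 1: note_on(75): voice 0 is free -> assigned | voices=[75 - - - - -]
Op 2: note_on(69): voice 1 is free -> assigned | voices=[75 69 - - - -]
Op 3: note_on(80): voice 2 is free -> assigned | voices=[75 69 80 - - -]
Op 4: note_on(85): voice 3 is free -> assigned | voices=[75 69 80 85 - -]
Op 5: note_on(84): voice 4 is free -> assigned | voices=[75 69 80 85 84 -]
Op 6: note_on(76): voice 5 is free -> assigned | voices=[75 69 80 85 84 76]
Op 7: note_on(72): all voices busy, STEAL voice 0 (pitch 75, oldest) -> assign | voices=[72 69 80 85 84 76]
Op 8: note_off(80): free voice 2 | voices=[72 69 - 85 84 76]
Op 9: note_off(76): free voice 5 | voices=[72 69 - 85 84 -]
Op 10: note_on(63): voice 2 is free -> assigned | voices=[72 69 63 85 84 -]
Op 11: note_off(63): free voice 2 | voices=[72 69 - 85 84 -]
Op 12: note_on(89): voice 2 is free -> assigned | voices=[72 69 89 85 84 -]

Answer: 72 69 89 85 84 -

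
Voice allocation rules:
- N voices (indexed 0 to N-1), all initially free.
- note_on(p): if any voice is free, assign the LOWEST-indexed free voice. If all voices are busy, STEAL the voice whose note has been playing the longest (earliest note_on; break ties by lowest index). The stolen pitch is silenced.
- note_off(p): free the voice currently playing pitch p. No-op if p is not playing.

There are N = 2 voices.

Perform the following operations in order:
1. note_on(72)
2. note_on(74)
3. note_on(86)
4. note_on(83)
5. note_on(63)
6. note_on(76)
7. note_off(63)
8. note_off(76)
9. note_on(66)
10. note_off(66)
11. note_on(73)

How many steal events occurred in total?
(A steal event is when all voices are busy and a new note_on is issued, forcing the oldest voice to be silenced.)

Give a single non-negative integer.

Answer: 4

Derivation:
Op 1: note_on(72): voice 0 is free -> assigned | voices=[72 -]
Op 2: note_on(74): voice 1 is free -> assigned | voices=[72 74]
Op 3: note_on(86): all voices busy, STEAL voice 0 (pitch 72, oldest) -> assign | voices=[86 74]
Op 4: note_on(83): all voices busy, STEAL voice 1 (pitch 74, oldest) -> assign | voices=[86 83]
Op 5: note_on(63): all voices busy, STEAL voice 0 (pitch 86, oldest) -> assign | voices=[63 83]
Op 6: note_on(76): all voices busy, STEAL voice 1 (pitch 83, oldest) -> assign | voices=[63 76]
Op 7: note_off(63): free voice 0 | voices=[- 76]
Op 8: note_off(76): free voice 1 | voices=[- -]
Op 9: note_on(66): voice 0 is free -> assigned | voices=[66 -]
Op 10: note_off(66): free voice 0 | voices=[- -]
Op 11: note_on(73): voice 0 is free -> assigned | voices=[73 -]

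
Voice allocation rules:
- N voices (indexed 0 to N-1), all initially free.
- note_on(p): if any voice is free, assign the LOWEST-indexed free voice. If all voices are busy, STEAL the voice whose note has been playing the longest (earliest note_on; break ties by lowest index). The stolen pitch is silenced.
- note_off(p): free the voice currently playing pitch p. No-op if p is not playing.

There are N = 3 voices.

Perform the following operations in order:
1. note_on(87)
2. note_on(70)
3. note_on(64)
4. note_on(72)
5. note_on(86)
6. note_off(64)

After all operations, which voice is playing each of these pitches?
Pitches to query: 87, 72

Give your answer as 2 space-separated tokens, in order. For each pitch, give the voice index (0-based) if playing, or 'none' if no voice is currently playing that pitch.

Op 1: note_on(87): voice 0 is free -> assigned | voices=[87 - -]
Op 2: note_on(70): voice 1 is free -> assigned | voices=[87 70 -]
Op 3: note_on(64): voice 2 is free -> assigned | voices=[87 70 64]
Op 4: note_on(72): all voices busy, STEAL voice 0 (pitch 87, oldest) -> assign | voices=[72 70 64]
Op 5: note_on(86): all voices busy, STEAL voice 1 (pitch 70, oldest) -> assign | voices=[72 86 64]
Op 6: note_off(64): free voice 2 | voices=[72 86 -]

Answer: none 0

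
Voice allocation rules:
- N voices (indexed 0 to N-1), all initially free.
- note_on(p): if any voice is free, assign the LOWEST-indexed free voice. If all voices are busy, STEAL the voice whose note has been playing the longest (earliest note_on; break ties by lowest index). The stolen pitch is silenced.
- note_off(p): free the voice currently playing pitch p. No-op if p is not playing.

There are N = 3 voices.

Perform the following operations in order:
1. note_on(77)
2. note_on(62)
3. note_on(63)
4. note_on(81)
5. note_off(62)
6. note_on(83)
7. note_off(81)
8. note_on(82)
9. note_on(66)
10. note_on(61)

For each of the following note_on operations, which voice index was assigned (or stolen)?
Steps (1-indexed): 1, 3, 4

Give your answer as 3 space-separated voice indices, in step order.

Answer: 0 2 0

Derivation:
Op 1: note_on(77): voice 0 is free -> assigned | voices=[77 - -]
Op 2: note_on(62): voice 1 is free -> assigned | voices=[77 62 -]
Op 3: note_on(63): voice 2 is free -> assigned | voices=[77 62 63]
Op 4: note_on(81): all voices busy, STEAL voice 0 (pitch 77, oldest) -> assign | voices=[81 62 63]
Op 5: note_off(62): free voice 1 | voices=[81 - 63]
Op 6: note_on(83): voice 1 is free -> assigned | voices=[81 83 63]
Op 7: note_off(81): free voice 0 | voices=[- 83 63]
Op 8: note_on(82): voice 0 is free -> assigned | voices=[82 83 63]
Op 9: note_on(66): all voices busy, STEAL voice 2 (pitch 63, oldest) -> assign | voices=[82 83 66]
Op 10: note_on(61): all voices busy, STEAL voice 1 (pitch 83, oldest) -> assign | voices=[82 61 66]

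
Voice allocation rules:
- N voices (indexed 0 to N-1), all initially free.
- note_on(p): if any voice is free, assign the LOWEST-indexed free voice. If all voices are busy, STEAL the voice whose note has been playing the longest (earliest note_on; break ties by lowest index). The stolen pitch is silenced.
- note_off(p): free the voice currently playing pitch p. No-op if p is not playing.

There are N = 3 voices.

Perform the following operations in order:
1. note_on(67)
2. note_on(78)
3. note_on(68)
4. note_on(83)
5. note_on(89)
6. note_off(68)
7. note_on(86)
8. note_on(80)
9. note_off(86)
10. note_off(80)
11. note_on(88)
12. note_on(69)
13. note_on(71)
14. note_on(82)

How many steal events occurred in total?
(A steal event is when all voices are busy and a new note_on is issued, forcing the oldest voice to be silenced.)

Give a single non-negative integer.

Answer: 5

Derivation:
Op 1: note_on(67): voice 0 is free -> assigned | voices=[67 - -]
Op 2: note_on(78): voice 1 is free -> assigned | voices=[67 78 -]
Op 3: note_on(68): voice 2 is free -> assigned | voices=[67 78 68]
Op 4: note_on(83): all voices busy, STEAL voice 0 (pitch 67, oldest) -> assign | voices=[83 78 68]
Op 5: note_on(89): all voices busy, STEAL voice 1 (pitch 78, oldest) -> assign | voices=[83 89 68]
Op 6: note_off(68): free voice 2 | voices=[83 89 -]
Op 7: note_on(86): voice 2 is free -> assigned | voices=[83 89 86]
Op 8: note_on(80): all voices busy, STEAL voice 0 (pitch 83, oldest) -> assign | voices=[80 89 86]
Op 9: note_off(86): free voice 2 | voices=[80 89 -]
Op 10: note_off(80): free voice 0 | voices=[- 89 -]
Op 11: note_on(88): voice 0 is free -> assigned | voices=[88 89 -]
Op 12: note_on(69): voice 2 is free -> assigned | voices=[88 89 69]
Op 13: note_on(71): all voices busy, STEAL voice 1 (pitch 89, oldest) -> assign | voices=[88 71 69]
Op 14: note_on(82): all voices busy, STEAL voice 0 (pitch 88, oldest) -> assign | voices=[82 71 69]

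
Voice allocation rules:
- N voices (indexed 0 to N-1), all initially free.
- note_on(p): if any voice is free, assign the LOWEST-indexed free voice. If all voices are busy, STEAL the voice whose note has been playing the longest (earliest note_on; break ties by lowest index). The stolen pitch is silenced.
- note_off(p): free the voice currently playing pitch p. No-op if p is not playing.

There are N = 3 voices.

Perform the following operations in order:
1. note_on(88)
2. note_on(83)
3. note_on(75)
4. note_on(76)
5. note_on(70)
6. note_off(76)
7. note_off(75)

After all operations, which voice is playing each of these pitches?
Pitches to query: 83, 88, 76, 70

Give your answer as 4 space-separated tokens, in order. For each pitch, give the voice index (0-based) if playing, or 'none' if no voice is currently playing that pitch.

Op 1: note_on(88): voice 0 is free -> assigned | voices=[88 - -]
Op 2: note_on(83): voice 1 is free -> assigned | voices=[88 83 -]
Op 3: note_on(75): voice 2 is free -> assigned | voices=[88 83 75]
Op 4: note_on(76): all voices busy, STEAL voice 0 (pitch 88, oldest) -> assign | voices=[76 83 75]
Op 5: note_on(70): all voices busy, STEAL voice 1 (pitch 83, oldest) -> assign | voices=[76 70 75]
Op 6: note_off(76): free voice 0 | voices=[- 70 75]
Op 7: note_off(75): free voice 2 | voices=[- 70 -]

Answer: none none none 1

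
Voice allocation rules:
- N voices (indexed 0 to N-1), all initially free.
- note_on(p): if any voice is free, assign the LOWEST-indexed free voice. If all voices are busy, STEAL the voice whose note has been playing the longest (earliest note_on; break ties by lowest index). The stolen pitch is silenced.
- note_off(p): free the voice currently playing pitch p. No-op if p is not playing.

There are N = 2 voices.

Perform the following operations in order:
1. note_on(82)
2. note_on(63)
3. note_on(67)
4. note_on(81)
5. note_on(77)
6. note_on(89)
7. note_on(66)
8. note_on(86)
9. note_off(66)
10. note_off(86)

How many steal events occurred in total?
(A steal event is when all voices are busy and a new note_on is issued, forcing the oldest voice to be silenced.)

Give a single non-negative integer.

Op 1: note_on(82): voice 0 is free -> assigned | voices=[82 -]
Op 2: note_on(63): voice 1 is free -> assigned | voices=[82 63]
Op 3: note_on(67): all voices busy, STEAL voice 0 (pitch 82, oldest) -> assign | voices=[67 63]
Op 4: note_on(81): all voices busy, STEAL voice 1 (pitch 63, oldest) -> assign | voices=[67 81]
Op 5: note_on(77): all voices busy, STEAL voice 0 (pitch 67, oldest) -> assign | voices=[77 81]
Op 6: note_on(89): all voices busy, STEAL voice 1 (pitch 81, oldest) -> assign | voices=[77 89]
Op 7: note_on(66): all voices busy, STEAL voice 0 (pitch 77, oldest) -> assign | voices=[66 89]
Op 8: note_on(86): all voices busy, STEAL voice 1 (pitch 89, oldest) -> assign | voices=[66 86]
Op 9: note_off(66): free voice 0 | voices=[- 86]
Op 10: note_off(86): free voice 1 | voices=[- -]

Answer: 6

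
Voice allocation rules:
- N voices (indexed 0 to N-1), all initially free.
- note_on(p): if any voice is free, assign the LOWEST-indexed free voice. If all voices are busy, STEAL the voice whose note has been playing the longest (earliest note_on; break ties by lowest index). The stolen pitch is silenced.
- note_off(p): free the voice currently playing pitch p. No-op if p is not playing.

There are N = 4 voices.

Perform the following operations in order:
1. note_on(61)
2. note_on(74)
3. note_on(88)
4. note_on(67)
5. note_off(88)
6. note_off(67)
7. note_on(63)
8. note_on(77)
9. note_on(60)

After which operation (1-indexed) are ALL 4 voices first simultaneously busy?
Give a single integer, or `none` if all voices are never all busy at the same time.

Op 1: note_on(61): voice 0 is free -> assigned | voices=[61 - - -]
Op 2: note_on(74): voice 1 is free -> assigned | voices=[61 74 - -]
Op 3: note_on(88): voice 2 is free -> assigned | voices=[61 74 88 -]
Op 4: note_on(67): voice 3 is free -> assigned | voices=[61 74 88 67]
Op 5: note_off(88): free voice 2 | voices=[61 74 - 67]
Op 6: note_off(67): free voice 3 | voices=[61 74 - -]
Op 7: note_on(63): voice 2 is free -> assigned | voices=[61 74 63 -]
Op 8: note_on(77): voice 3 is free -> assigned | voices=[61 74 63 77]
Op 9: note_on(60): all voices busy, STEAL voice 0 (pitch 61, oldest) -> assign | voices=[60 74 63 77]

Answer: 4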